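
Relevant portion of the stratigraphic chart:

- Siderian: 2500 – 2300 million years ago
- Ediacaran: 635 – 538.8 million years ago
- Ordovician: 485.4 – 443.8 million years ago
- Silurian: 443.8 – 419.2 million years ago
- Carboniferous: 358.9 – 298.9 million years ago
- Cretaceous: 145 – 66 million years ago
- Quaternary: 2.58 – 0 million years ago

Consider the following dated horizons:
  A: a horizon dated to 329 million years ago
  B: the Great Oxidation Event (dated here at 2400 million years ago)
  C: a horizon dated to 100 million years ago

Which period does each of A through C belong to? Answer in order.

A — Carboniferous; B — Siderian; C — Cretaceous

Match each age against the start–end ranges in the excerpt: A = 329 Ma → Carboniferous (358.9–298.9); B = 2400 Ma → Siderian (2500–2300); C = 100 Ma → Cretaceous (145–66).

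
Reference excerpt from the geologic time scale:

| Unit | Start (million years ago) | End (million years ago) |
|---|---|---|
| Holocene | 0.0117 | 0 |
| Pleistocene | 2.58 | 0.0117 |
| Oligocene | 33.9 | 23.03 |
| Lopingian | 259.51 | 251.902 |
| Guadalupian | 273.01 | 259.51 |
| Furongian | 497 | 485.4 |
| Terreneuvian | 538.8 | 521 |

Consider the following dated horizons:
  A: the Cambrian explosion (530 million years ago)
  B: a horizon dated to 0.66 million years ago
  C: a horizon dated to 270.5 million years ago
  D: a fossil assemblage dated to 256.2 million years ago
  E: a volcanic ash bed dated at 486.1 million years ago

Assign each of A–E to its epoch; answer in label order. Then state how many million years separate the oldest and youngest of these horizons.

A — Terreneuvian; B — Pleistocene; C — Guadalupian; D — Lopingian; E — Furongian; span 529.34 million years

Match each age against the start–end ranges in the excerpt: A = 530 Ma → Terreneuvian (538.8–521); B = 0.66 Ma → Pleistocene (2.58–0.0117); C = 270.5 Ma → Guadalupian (273.01–259.51); D = 256.2 Ma → Lopingian (259.51–251.902); E = 486.1 Ma → Furongian (497–485.4).
The largest age is 530 Ma and the smallest is 0.66 Ma; their difference is 529.34 Myr.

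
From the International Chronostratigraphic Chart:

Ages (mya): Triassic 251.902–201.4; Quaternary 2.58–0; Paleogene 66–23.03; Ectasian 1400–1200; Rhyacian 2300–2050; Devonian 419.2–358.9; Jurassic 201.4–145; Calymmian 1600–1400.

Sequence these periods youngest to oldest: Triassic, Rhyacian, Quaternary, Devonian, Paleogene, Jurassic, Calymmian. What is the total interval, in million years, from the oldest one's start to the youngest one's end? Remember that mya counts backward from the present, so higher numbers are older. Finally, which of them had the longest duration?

Quaternary → Paleogene → Jurassic → Triassic → Devonian → Calymmian → Rhyacian; total span 2300 Myr; longest is Rhyacian

From the excerpt: Triassic 251.902–201.4; Rhyacian 2300–2050; Quaternary 2.58–0; Devonian 419.2–358.9; Paleogene 66–23.03; Jurassic 201.4–145; Calymmian 1600–1400 (Ma).
Larger Ma is earlier, so the oldest is Rhyacian and the youngest is Quaternary; youngest to oldest: Quaternary, Paleogene, Jurassic, Triassic, Devonian, Calymmian, Rhyacian.
Oldest start 2300 minus youngest end 0 gives 2300 Myr overall.
Individual lengths (start − end): Devonian 60.3; Calymmian 200; Rhyacian 250; Triassic 50.502; Paleogene 42.97; Jurassic 56.4; Quaternary 2.58. The largest is Rhyacian at 250 Myr.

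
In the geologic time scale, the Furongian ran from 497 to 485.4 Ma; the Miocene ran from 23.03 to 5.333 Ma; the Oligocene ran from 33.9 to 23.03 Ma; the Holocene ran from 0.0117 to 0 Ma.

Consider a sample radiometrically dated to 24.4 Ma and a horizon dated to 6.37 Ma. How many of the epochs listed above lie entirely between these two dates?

Checking each listed span, none has both start < 24.4 Ma and end > 6.37 Ma — every epoch straddles one of the two dates or lies outside them — so the count is 0.

0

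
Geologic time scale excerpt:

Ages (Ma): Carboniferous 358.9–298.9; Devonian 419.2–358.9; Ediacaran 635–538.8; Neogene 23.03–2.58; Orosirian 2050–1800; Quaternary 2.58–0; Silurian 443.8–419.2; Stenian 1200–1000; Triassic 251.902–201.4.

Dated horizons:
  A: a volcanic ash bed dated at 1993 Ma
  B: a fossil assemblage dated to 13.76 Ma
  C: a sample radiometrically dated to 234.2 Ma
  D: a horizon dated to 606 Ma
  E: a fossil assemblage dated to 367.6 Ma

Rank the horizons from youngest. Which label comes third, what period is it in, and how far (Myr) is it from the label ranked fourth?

E, in the Devonian; 238.4 million years to D

Smaller Ma means younger, so youngest first: B 13.76 < C 234.2 < E 367.6 < D 606 < A 1993.
Counting 3 along gives E (367.6 Ma); the excerpt puts that inside the Devonian, 419.2–358.9 Ma.
Next in line is D (606 Ma), and 606 − 367.6 = 238.4 Myr.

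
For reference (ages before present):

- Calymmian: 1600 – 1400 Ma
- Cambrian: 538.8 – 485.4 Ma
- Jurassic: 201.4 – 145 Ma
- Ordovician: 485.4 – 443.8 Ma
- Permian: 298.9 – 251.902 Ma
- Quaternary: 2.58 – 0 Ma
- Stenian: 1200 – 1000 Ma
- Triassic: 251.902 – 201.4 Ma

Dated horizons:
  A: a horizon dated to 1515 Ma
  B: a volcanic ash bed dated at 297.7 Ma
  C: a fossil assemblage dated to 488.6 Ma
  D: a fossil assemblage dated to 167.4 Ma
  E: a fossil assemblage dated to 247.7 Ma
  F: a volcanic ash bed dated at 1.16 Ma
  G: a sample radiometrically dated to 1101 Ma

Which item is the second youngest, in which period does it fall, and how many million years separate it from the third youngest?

Sorted youngest-first by Ma: F (1.16), D (167.4), E (247.7), B (297.7), C (488.6), G (1101), A (1515).
The second youngest is D at 167.4 Ma, which lies in 201.4–145 Ma: the Jurassic.
The third youngest is E at 247.7 Ma; separation = |167.4 − 247.7| = 80.3 Myr.

D, in the Jurassic; 80.3 million years to E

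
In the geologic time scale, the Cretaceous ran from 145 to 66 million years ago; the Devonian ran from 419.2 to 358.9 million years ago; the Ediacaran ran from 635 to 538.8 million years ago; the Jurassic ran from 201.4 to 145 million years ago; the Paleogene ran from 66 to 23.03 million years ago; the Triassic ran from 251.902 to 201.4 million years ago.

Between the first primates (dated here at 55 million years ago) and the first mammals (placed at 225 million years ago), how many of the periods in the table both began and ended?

2

225 Ma sits inside the Triassic (251.902–201.4) and 55 Ma inside the Paleogene (66–23.03); neither of those is wholly between the two dates.
The listed periods lying completely between them are Jurassic, Cretaceous — 2 in all.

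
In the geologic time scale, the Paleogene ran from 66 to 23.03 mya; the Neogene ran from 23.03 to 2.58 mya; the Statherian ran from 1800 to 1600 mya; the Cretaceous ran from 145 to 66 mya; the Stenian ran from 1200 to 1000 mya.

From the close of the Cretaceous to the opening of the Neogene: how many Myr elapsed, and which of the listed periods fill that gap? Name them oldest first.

End of Cretaceous = 66 Ma; start of Neogene = 23.03 Ma.
Gap = 66 − 23.03 = 42.97 Myr.
Periods wholly inside 66–23.03 Ma: Paleogene (66–23.03).

42.97 million years; Paleogene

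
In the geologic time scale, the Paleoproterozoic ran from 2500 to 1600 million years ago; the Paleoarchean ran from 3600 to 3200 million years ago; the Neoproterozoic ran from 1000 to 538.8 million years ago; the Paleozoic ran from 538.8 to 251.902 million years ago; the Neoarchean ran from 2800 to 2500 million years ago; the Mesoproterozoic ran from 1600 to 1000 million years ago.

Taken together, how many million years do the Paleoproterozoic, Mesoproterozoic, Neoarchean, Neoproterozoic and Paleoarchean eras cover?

2661.2 million years

Each duration: Paleoproterozoic = 900; Mesoproterozoic = 600; Neoarchean = 300; Neoproterozoic = 461.2; Paleoarchean = 400.
Sum: 900 + 600 + 300 + 461.2 + 400 = 2661.2 Myr.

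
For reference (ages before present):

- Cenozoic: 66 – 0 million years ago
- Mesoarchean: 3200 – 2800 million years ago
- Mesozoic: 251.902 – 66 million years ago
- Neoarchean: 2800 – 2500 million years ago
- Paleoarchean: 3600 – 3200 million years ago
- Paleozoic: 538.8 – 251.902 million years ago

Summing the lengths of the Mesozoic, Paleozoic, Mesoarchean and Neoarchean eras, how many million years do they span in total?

1172.8 million years

Duration is start − end for each: (251.902 − 66) + (538.8 − 251.902) + (3200 − 2800) + (2800 − 2500).
That is 185.902 + 286.898 + 400 + 300, which totals 1172.8 million years.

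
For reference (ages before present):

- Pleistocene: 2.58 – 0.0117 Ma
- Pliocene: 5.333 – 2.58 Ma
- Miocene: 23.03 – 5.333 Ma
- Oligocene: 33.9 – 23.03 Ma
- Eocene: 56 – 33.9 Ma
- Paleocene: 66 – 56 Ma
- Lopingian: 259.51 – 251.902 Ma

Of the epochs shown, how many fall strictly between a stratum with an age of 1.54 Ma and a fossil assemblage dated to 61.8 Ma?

61.8 Ma sits inside the Paleocene (66–56) and 1.54 Ma inside the Pleistocene (2.58–0.0117); neither of those is wholly between the two dates.
The listed epochs lying completely between them are Eocene, Oligocene, Miocene, Pliocene — 4 in all.

4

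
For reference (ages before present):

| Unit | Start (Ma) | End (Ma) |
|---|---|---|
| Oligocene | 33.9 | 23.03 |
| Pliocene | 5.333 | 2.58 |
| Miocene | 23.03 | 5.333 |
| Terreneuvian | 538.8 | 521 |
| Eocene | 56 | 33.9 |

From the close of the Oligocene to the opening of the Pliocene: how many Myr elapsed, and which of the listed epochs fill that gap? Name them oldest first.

17.697 million years; Miocene

The Oligocene closes at 23.03 Ma and the Pliocene opens at 5.333 Ma, so the interval is 23.03 − 5.333 = 17.697 Myr.
An epoch fits inside if it starts at or after 23.03 Ma and ends at or before 5.333 Ma; oldest first that gives Miocene.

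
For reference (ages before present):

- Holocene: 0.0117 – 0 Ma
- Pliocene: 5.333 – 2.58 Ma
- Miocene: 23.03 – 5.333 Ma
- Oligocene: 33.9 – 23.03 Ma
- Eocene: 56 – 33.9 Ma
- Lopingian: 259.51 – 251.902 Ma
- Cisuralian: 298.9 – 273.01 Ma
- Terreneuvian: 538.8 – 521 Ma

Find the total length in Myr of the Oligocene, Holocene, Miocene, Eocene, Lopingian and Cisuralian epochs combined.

Each duration: Oligocene = 10.87; Holocene = 0.0117; Miocene = 17.697; Eocene = 22.1; Lopingian = 7.608; Cisuralian = 25.89.
Sum: 10.87 + 0.0117 + 17.697 + 22.1 + 7.608 + 25.89 = 84.1767 Myr.

84.1767 million years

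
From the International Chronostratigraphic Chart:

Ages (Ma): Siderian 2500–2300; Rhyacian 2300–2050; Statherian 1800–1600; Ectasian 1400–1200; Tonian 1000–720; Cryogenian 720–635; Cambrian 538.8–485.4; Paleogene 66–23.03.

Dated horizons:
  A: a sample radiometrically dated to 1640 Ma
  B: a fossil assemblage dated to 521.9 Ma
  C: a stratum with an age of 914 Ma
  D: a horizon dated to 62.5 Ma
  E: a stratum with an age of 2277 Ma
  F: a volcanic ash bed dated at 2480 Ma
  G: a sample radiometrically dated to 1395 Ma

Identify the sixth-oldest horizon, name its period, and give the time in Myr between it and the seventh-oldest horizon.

Larger Ma means older, so oldest first: F 2480 > E 2277 > A 1640 > G 1395 > C 914 > B 521.9 > D 62.5.
Counting 6 along gives B (521.9 Ma); the excerpt puts that inside the Cambrian, 538.8–485.4 Ma.
Next in line is D (62.5 Ma), and 521.9 − 62.5 = 459.4 Myr.

B, in the Cambrian; 459.4 million years to D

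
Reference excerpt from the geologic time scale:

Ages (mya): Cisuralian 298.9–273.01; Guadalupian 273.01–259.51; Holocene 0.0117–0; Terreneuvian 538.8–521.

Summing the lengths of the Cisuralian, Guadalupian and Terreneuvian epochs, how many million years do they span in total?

Duration is start − end for each: (298.9 − 273.01) + (273.01 − 259.51) + (538.8 − 521).
That is 25.89 + 13.5 + 17.8, which totals 57.19 million years.

57.19 million years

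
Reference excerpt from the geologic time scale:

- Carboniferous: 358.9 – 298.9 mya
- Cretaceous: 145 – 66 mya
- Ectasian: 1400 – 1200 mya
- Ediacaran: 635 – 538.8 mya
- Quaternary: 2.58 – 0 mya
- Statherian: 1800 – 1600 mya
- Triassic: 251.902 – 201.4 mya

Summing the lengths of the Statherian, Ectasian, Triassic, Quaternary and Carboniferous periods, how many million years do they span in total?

Duration is start − end for each: (1800 − 1600) + (1400 − 1200) + (251.902 − 201.4) + (2.58 − 0) + (358.9 − 298.9).
That is 200 + 200 + 50.502 + 2.58 + 60, which totals 513.082 million years.

513.082 million years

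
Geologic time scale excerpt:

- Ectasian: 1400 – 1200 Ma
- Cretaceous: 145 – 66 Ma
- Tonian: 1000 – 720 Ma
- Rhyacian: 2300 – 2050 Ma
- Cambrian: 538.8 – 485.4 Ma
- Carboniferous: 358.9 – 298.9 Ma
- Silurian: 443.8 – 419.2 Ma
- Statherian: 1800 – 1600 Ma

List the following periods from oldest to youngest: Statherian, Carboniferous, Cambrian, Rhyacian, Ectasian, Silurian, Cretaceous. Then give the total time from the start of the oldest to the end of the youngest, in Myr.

Rhyacian, Statherian, Ectasian, Cambrian, Silurian, Carboniferous, Cretaceous; total span 2234 Myr

Start ages (Ma): Rhyacian 2300, Statherian 1800, Ectasian 1400, Cambrian 538.8, Silurian 443.8, Carboniferous 358.9, Cretaceous 145.
Ordered oldest to youngest: Rhyacian, Statherian, Ectasian, Cambrian, Silurian, Carboniferous, Cretaceous.
Span = 2300 − 66 = 2234 Myr.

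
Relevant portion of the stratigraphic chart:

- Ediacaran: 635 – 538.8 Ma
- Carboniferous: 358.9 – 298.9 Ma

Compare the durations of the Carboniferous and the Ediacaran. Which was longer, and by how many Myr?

Carboniferous: 358.9 − 298.9 = 60 Myr.
Ediacaran: 635 − 538.8 = 96.2 Myr.
Difference: 96.2 − 60 = 36.2 Myr, so the Ediacaran was longer.

Ediacaran, by 36.2 million years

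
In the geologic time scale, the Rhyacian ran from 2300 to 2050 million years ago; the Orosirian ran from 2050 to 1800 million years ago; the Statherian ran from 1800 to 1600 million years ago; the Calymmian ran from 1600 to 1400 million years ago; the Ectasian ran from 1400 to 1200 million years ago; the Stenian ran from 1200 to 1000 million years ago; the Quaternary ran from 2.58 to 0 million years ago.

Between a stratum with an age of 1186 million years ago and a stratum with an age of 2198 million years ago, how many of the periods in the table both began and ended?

The older date is 2198 Ma and the younger is 1186 Ma.
Periods with start < 2198 and end > 1186 Ma: Orosirian (2050–1800), Statherian (1800–1600), Calymmian (1600–1400), Ectasian (1400–1200).
That is 4 complete periods.

4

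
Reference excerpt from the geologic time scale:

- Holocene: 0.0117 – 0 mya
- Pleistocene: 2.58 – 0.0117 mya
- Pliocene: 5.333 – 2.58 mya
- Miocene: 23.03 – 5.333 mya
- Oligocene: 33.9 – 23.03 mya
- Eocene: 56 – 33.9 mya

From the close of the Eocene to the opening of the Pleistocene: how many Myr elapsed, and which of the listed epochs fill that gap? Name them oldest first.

The Eocene closes at 33.9 Ma and the Pleistocene opens at 2.58 Ma, so the interval is 33.9 − 2.58 = 31.32 Myr.
An epoch fits inside if it starts at or after 33.9 Ma and ends at or before 2.58 Ma; oldest first that gives Oligocene, Miocene, Pliocene.

31.32 million years; Oligocene, Miocene, Pliocene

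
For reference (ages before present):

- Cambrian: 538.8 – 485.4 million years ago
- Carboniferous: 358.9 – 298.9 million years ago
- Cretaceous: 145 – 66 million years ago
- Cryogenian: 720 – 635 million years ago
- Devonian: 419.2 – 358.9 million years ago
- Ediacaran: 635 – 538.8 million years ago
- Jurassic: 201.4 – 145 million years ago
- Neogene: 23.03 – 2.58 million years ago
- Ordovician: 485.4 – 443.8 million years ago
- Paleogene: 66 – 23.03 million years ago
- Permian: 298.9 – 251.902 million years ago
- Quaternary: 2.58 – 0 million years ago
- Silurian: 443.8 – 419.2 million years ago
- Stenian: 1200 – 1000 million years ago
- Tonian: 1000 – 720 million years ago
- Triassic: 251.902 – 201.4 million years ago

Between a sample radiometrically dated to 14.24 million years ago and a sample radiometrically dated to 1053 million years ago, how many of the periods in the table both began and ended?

13

1053 Ma sits inside the Stenian (1200–1000) and 14.24 Ma inside the Neogene (23.03–2.58); neither of those is wholly between the two dates.
The listed periods lying completely between them are Tonian, Cryogenian, Ediacaran, Cambrian, Ordovician, Silurian, Devonian, Carboniferous, Permian, Triassic, Jurassic, Cretaceous, Paleogene — 13 in all.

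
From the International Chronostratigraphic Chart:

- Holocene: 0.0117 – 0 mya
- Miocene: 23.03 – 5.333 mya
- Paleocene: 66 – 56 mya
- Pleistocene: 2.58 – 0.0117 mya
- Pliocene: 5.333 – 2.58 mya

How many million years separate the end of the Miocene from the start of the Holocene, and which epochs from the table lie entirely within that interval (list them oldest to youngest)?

End of Miocene = 5.333 Ma; start of Holocene = 0.0117 Ma.
Gap = 5.333 − 0.0117 = 5.3213 Myr.
Epochs wholly inside 5.333–0.0117 Ma: Pliocene (5.333–2.58), Pleistocene (2.58–0.0117).

5.3213 million years; Pliocene, Pleistocene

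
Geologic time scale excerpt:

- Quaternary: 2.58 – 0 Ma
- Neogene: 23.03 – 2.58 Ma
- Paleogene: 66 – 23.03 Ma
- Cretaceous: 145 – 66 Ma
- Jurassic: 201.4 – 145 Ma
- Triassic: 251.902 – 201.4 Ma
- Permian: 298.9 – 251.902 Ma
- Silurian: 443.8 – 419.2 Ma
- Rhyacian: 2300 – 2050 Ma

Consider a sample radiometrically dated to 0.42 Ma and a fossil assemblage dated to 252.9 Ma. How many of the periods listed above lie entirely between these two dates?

The older date is 252.9 Ma and the younger is 0.42 Ma.
Periods with start < 252.9 and end > 0.42 Ma: Triassic (251.902–201.4), Jurassic (201.4–145), Cretaceous (145–66), Paleogene (66–23.03), Neogene (23.03–2.58).
That is 5 complete periods.

5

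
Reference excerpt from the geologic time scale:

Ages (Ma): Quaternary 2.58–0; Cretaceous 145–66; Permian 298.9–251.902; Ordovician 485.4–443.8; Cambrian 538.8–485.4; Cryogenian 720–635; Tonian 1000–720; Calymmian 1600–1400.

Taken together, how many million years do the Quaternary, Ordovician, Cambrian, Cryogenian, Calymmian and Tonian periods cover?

Each duration: Quaternary = 2.58; Ordovician = 41.6; Cambrian = 53.4; Cryogenian = 85; Calymmian = 200; Tonian = 280.
Sum: 2.58 + 41.6 + 53.4 + 85 + 200 + 280 = 662.58 Myr.

662.58 million years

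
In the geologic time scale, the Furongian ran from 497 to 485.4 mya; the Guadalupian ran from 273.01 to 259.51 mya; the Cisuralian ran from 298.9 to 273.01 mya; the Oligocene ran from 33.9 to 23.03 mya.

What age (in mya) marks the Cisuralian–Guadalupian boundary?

The Cisuralian ends and the Guadalupian begins at 273.01 mya.

273.01 mya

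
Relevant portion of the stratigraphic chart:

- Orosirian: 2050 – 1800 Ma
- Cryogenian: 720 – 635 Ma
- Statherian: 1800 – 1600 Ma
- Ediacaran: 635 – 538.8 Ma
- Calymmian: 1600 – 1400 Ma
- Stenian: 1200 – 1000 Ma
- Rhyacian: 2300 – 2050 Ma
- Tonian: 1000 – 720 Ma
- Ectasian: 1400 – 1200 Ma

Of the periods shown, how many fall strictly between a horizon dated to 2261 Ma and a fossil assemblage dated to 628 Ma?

The older date is 2261 Ma and the younger is 628 Ma.
Periods with start < 2261 and end > 628 Ma: Orosirian (2050–1800), Statherian (1800–1600), Calymmian (1600–1400), Ectasian (1400–1200), Stenian (1200–1000), Tonian (1000–720), Cryogenian (720–635).
That is 7 complete periods.

7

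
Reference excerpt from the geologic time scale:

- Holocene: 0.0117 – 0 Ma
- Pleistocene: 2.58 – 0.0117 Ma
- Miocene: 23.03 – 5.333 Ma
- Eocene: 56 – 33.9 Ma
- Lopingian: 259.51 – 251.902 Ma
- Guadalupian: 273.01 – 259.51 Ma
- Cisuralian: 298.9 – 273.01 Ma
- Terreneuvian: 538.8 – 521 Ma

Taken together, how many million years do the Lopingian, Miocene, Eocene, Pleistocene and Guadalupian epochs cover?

Duration is start − end for each: (259.51 − 251.902) + (23.03 − 5.333) + (56 − 33.9) + (2.58 − 0.0117) + (273.01 − 259.51).
That is 7.608 + 17.697 + 22.1 + 2.5683 + 13.5, which totals 63.4733 million years.

63.4733 million years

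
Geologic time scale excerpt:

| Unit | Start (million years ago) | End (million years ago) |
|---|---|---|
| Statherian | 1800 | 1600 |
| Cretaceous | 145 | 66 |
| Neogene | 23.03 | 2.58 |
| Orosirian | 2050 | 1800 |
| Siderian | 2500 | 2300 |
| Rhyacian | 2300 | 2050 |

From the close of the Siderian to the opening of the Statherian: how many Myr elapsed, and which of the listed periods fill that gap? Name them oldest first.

500 million years; Rhyacian, Orosirian

The Siderian closes at 2300 Ma and the Statherian opens at 1800 Ma, so the interval is 2300 − 1800 = 500 Myr.
A period fits inside if it starts at or after 2300 Ma and ends at or before 1800 Ma; oldest first that gives Rhyacian, Orosirian.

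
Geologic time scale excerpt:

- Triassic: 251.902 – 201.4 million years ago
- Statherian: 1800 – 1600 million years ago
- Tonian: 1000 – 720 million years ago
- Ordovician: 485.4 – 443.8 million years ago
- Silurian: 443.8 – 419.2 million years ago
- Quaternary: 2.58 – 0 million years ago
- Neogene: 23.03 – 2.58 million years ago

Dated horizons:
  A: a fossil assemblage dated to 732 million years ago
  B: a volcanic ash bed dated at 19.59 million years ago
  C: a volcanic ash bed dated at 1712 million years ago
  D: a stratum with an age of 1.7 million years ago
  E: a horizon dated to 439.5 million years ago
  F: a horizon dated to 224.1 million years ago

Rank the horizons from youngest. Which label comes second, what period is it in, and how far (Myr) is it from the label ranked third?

B, in the Neogene; 204.51 million years to F

Sorted youngest-first by Ma: D (1.7), B (19.59), F (224.1), E (439.5), A (732), C (1712).
The second youngest is B at 19.59 Ma, which lies in 23.03–2.58 Ma: the Neogene.
The third youngest is F at 224.1 Ma; separation = |19.59 − 224.1| = 204.51 Myr.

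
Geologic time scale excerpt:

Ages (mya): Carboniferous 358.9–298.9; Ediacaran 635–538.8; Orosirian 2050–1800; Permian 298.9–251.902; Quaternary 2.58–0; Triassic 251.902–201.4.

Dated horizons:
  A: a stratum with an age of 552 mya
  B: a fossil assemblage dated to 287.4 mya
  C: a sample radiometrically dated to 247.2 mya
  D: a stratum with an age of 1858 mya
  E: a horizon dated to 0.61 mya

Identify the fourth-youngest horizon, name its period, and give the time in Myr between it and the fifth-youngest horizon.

Sorted youngest-first by Ma: E (0.61), C (247.2), B (287.4), A (552), D (1858).
The fourth youngest is A at 552 Ma, which lies in 635–538.8 Ma: the Ediacaran.
The fifth youngest is D at 1858 Ma; separation = |552 − 1858| = 1306 Myr.

A, in the Ediacaran; 1306 million years to D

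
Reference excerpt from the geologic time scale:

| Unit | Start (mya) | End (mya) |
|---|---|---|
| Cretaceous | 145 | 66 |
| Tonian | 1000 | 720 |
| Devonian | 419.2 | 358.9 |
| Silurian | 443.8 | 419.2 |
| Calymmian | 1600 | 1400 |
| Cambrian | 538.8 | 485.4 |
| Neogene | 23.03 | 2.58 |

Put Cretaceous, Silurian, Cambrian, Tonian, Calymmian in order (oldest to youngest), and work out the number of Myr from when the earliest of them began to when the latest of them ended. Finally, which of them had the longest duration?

Start ages (Ma): Calymmian 1600, Tonian 1000, Cambrian 538.8, Silurian 443.8, Cretaceous 145.
Ordered oldest to youngest: Calymmian, Tonian, Cambrian, Silurian, Cretaceous.
Span = 1600 − 66 = 1534 Myr.
Durations: Cretaceous 79, Calymmian 200, Silurian 24.6, Cambrian 53.4, Tonian 280 → longest is Tonian (280 Myr).

Calymmian, Tonian, Cambrian, Silurian, Cretaceous; total span 1534 Myr; longest is Tonian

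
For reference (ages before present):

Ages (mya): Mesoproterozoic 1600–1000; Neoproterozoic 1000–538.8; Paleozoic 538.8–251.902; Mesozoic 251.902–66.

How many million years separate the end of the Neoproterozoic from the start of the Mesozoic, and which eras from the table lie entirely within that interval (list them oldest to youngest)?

286.898 million years; Paleozoic

End of Neoproterozoic = 538.8 Ma; start of Mesozoic = 251.902 Ma.
Gap = 538.8 − 251.902 = 286.898 Myr.
Eras wholly inside 538.8–251.902 Ma: Paleozoic (538.8–251.902).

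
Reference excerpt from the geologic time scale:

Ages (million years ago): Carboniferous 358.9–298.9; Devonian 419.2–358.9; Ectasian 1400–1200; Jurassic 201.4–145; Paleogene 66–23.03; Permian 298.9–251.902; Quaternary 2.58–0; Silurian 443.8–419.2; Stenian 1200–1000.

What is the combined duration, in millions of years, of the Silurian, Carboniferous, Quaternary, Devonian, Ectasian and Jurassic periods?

403.88 million years

Each duration: Silurian = 24.6; Carboniferous = 60; Quaternary = 2.58; Devonian = 60.3; Ectasian = 200; Jurassic = 56.4.
Sum: 24.6 + 60 + 2.58 + 60.3 + 200 + 56.4 = 403.88 Myr.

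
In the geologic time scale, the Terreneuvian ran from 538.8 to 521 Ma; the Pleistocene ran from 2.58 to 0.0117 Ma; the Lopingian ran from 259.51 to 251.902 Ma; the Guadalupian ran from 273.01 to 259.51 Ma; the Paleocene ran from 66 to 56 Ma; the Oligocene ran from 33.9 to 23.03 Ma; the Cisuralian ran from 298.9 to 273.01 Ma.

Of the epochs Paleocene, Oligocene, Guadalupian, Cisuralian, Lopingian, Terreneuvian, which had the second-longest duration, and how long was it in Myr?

Start − end for each: Paleocene 66 − 56 = 10; Oligocene 33.9 − 23.03 = 10.87; Guadalupian 273.01 − 259.51 = 13.5; Cisuralian 298.9 − 273.01 = 25.89; Lopingian 259.51 − 251.902 = 7.608; Terreneuvian 538.8 − 521 = 17.8.
Ranking these from longest: Cisuralian > Terreneuvian > Guadalupian > Oligocene > Paleocene > Lopingian.
Position 2 in that ranking is Terreneuvian, which lasted 17.8 Myr.

Terreneuvian, 17.8 million years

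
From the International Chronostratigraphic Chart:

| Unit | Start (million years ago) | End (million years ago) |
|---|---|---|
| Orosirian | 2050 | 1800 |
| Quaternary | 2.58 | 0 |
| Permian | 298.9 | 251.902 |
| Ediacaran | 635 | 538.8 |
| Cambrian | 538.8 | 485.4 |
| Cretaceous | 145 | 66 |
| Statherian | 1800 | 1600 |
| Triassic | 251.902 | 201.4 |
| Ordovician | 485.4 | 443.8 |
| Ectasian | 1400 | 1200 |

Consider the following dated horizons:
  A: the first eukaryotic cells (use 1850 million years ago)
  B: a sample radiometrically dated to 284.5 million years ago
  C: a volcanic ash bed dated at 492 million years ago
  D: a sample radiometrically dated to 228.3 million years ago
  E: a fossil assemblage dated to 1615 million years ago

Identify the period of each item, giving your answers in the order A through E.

Match each age against the start–end ranges in the excerpt: A = 1850 Ma → Orosirian (2050–1800); B = 284.5 Ma → Permian (298.9–251.902); C = 492 Ma → Cambrian (538.8–485.4); D = 228.3 Ma → Triassic (251.902–201.4); E = 1615 Ma → Statherian (1800–1600).

A — Orosirian; B — Permian; C — Cambrian; D — Triassic; E — Statherian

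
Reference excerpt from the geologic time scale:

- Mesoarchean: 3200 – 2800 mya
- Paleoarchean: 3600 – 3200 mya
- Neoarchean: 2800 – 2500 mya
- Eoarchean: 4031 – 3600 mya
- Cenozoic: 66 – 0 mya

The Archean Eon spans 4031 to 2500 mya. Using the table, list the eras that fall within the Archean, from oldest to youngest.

Eras with both bounds inside 4031–2500 Ma: Eoarchean (4031–3600), Paleoarchean (3600–3200), Mesoarchean (3200–2800), Neoarchean (2800–2500).

Eoarchean, Paleoarchean, Mesoarchean, Neoarchean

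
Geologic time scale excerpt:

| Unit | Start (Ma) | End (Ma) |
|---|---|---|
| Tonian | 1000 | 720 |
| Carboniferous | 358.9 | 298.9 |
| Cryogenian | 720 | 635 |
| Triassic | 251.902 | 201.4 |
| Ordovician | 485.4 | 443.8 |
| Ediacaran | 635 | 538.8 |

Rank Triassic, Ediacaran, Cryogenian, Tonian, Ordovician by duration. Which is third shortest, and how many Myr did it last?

Start − end for each: Triassic 251.902 − 201.4 = 50.502; Ediacaran 635 − 538.8 = 96.2; Cryogenian 720 − 635 = 85; Tonian 1000 − 720 = 280; Ordovician 485.4 − 443.8 = 41.6.
Ranking these from shortest: Ordovician < Triassic < Cryogenian < Ediacaran < Tonian.
Position 3 in that ranking is Cryogenian, which lasted 85 Myr.

Cryogenian, 85 million years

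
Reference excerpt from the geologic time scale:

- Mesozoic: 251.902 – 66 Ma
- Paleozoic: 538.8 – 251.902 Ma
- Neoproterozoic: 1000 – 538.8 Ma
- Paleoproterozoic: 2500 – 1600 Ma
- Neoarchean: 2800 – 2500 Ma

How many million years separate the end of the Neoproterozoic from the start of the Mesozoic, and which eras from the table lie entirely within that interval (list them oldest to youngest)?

The Neoproterozoic closes at 538.8 Ma and the Mesozoic opens at 251.902 Ma, so the interval is 538.8 − 251.902 = 286.898 Myr.
An era fits inside if it starts at or after 538.8 Ma and ends at or before 251.902 Ma; oldest first that gives Paleozoic.

286.898 million years; Paleozoic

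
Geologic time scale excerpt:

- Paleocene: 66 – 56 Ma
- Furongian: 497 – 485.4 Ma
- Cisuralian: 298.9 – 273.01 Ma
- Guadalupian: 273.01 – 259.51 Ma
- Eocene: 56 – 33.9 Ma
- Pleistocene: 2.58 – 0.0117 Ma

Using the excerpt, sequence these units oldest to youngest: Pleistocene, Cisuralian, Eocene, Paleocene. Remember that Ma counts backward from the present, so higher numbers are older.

Sorting by start age (descending Ma, since larger Ma = older): Cisuralian began 298.9, Paleocene began 66, Eocene began 56, Pleistocene began 2.58.

Cisuralian, then Paleocene, then Eocene, then Pleistocene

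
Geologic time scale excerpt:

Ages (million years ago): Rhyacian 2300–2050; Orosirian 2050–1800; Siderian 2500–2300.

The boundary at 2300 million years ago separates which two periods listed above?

Siderian and Rhyacian

The Siderian ends at 2300 million years ago and the Rhyacian begins at 2300 million years ago, so they share that boundary.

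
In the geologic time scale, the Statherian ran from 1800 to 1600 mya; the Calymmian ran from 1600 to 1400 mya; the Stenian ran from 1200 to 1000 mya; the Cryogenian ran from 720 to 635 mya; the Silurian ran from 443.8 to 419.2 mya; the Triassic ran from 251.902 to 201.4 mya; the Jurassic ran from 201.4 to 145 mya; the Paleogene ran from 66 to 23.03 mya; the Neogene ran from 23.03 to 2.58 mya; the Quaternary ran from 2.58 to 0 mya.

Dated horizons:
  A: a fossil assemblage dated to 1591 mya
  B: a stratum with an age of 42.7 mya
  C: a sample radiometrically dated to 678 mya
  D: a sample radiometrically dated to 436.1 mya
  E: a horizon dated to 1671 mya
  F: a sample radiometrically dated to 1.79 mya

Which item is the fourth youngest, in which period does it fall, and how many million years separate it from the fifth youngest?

C, in the Cryogenian; 913 million years to A

Sorted youngest-first by Ma: F (1.79), B (42.7), D (436.1), C (678), A (1591), E (1671).
The fourth youngest is C at 678 Ma, which lies in 720–635 Ma: the Cryogenian.
The fifth youngest is A at 1591 Ma; separation = |678 − 1591| = 913 Myr.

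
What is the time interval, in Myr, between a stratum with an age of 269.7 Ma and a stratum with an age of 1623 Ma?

1623 − 269.7 = 1353.3 million years.

1353.3 million years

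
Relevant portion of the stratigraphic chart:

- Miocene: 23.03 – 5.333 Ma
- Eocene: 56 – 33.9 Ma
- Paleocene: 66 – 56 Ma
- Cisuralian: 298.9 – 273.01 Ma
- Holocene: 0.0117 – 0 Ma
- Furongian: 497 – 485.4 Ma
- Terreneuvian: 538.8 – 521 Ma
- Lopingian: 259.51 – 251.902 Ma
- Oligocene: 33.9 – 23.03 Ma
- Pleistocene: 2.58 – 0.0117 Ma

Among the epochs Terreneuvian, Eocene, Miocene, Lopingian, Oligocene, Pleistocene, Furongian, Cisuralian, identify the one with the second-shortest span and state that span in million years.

Start − end for each: Terreneuvian 538.8 − 521 = 17.8; Eocene 56 − 33.9 = 22.1; Miocene 23.03 − 5.333 = 17.697; Lopingian 259.51 − 251.902 = 7.608; Oligocene 33.9 − 23.03 = 10.87; Pleistocene 2.58 − 0.0117 = 2.5683; Furongian 497 − 485.4 = 11.6; Cisuralian 298.9 − 273.01 = 25.89.
Ranking these from shortest: Pleistocene < Lopingian < Oligocene < Furongian < Miocene < Terreneuvian < Eocene < Cisuralian.
Position 2 in that ranking is Lopingian, which lasted 7.608 Myr.

Lopingian, 7.608 million years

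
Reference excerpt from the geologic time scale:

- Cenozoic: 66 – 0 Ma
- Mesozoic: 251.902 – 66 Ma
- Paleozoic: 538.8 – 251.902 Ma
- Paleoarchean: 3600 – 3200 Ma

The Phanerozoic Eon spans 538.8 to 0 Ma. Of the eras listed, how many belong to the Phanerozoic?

3

Eras inside 538.8–0 Ma: Paleozoic, Mesozoic, Cenozoic — 3 in total.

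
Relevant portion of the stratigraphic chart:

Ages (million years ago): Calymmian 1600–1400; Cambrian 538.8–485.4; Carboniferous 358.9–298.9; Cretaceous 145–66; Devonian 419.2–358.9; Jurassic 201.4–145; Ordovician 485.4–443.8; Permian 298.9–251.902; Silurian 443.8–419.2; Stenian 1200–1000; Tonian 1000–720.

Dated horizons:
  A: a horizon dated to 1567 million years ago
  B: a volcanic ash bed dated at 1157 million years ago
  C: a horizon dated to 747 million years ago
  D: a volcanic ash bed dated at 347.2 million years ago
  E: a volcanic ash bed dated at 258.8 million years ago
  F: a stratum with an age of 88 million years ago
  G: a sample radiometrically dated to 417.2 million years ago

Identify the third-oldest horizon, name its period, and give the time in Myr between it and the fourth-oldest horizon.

Sorted oldest-first by Ma: A (1567), B (1157), C (747), G (417.2), D (347.2), E (258.8), F (88).
The third oldest is C at 747 Ma, which lies in 1000–720 Ma: the Tonian.
The fourth oldest is G at 417.2 Ma; separation = |747 − 417.2| = 329.8 Myr.

C, in the Tonian; 329.8 million years to G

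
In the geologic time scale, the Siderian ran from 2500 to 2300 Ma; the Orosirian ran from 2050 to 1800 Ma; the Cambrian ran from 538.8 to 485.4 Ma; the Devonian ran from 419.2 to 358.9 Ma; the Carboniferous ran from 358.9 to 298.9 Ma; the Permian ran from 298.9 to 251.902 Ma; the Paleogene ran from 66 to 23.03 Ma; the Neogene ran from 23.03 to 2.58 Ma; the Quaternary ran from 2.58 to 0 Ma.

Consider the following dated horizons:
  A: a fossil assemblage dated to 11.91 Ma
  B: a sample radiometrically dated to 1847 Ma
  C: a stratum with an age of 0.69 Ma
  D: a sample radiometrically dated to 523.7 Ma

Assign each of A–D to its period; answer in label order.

A: 11.91 Ma lies in 23.03–2.58 Ma, so Neogene.
B: 1847 Ma lies in 2050–1800 Ma, so Orosirian.
C: 0.69 Ma lies in 2.58–0 Ma, so Quaternary.
D: 523.7 Ma lies in 538.8–485.4 Ma, so Cambrian.

A — Neogene; B — Orosirian; C — Quaternary; D — Cambrian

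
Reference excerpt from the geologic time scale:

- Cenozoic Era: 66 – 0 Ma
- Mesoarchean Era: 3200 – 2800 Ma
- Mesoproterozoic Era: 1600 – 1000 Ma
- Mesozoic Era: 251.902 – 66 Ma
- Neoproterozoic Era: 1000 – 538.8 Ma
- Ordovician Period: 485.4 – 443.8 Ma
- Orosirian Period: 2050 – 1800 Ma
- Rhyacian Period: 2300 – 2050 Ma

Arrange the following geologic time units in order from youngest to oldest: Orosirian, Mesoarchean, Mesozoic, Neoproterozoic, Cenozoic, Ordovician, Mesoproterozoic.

The oldest of these is Mesoarchean (starts 3200 Ma) and the youngest is Cenozoic (ends 0 Ma).
In between, by decreasing start age: Orosirian (2050), Mesoproterozoic (1600), Neoproterozoic (1000), Ordovician (485.4), Mesozoic (251.902).
Listing youngest first means reversing that sequence.

Cenozoic → Mesozoic → Ordovician → Neoproterozoic → Mesoproterozoic → Orosirian → Mesoarchean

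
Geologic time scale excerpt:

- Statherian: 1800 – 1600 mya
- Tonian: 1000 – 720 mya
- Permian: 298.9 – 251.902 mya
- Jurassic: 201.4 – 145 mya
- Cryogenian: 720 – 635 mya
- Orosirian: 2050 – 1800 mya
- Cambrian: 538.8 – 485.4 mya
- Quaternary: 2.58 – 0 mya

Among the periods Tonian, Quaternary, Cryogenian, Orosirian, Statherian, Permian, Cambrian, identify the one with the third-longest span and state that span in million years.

Statherian, 200 million years

Durations: Tonian 280; Quaternary 2.58; Cryogenian 85; Orosirian 250; Statherian 200; Permian 46.998; Cambrian 53.4 Myr.
Sorted longest-first: Tonian (280), Orosirian (250), Statherian (200), Cryogenian (85), Cambrian (53.4), Permian (46.998), Quaternary (2.58).
The third longest is Statherian at 200 Myr.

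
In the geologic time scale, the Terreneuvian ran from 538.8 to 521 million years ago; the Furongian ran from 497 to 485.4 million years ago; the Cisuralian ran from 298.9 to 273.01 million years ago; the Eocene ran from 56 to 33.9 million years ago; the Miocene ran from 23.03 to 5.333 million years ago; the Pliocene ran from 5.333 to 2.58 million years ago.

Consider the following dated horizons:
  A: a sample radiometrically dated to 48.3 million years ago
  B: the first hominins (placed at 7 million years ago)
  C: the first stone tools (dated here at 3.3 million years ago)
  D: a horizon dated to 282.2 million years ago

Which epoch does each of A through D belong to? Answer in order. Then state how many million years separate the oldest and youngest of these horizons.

Match each age against the start–end ranges in the excerpt: A = 48.3 Ma → Eocene (56–33.9); B = 7 Ma → Miocene (23.03–5.333); C = 3.3 Ma → Pliocene (5.333–2.58); D = 282.2 Ma → Cisuralian (298.9–273.01).
The largest age is 282.2 Ma and the smallest is 3.3 Ma; their difference is 278.9 Myr.

A — Eocene; B — Miocene; C — Pliocene; D — Cisuralian; span 278.9 million years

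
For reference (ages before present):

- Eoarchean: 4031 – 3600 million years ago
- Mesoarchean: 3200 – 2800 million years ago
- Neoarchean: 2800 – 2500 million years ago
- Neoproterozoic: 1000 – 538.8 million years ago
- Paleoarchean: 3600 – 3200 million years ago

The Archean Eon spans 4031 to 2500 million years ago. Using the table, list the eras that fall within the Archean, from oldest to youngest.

Eoarchean, Paleoarchean, Mesoarchean, Neoarchean

Eras with both bounds inside 4031–2500 Ma: Eoarchean (4031–3600), Paleoarchean (3600–3200), Mesoarchean (3200–2800), Neoarchean (2800–2500).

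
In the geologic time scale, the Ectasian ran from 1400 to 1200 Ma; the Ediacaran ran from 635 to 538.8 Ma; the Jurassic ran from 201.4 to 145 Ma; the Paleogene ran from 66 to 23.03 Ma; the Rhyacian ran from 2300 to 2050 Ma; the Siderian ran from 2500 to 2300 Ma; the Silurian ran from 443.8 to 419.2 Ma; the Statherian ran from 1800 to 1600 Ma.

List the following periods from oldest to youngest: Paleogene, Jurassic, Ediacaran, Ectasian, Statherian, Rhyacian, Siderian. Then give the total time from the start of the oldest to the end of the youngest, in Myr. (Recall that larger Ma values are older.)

From the excerpt: Paleogene 66–23.03; Jurassic 201.4–145; Ediacaran 635–538.8; Ectasian 1400–1200; Statherian 1800–1600; Rhyacian 2300–2050; Siderian 2500–2300 (Ma).
Larger Ma is earlier, so the oldest is Siderian and the youngest is Paleogene; oldest to youngest: Siderian, Rhyacian, Statherian, Ectasian, Ediacaran, Jurassic, Paleogene.
Oldest start 2500 minus youngest end 23.03 gives 2476.97 Myr overall.

Siderian, Rhyacian, Statherian, Ectasian, Ediacaran, Jurassic, Paleogene; total span 2476.97 Myr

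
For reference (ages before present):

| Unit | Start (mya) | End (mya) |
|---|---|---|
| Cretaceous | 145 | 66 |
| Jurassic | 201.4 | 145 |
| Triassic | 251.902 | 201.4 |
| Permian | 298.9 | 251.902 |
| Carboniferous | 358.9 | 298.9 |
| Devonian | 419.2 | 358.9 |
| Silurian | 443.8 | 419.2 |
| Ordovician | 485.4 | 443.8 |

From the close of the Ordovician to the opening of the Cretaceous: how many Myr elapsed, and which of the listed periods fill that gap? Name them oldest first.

End of Ordovician = 443.8 Ma; start of Cretaceous = 145 Ma.
Gap = 443.8 − 145 = 298.8 Myr.
Periods wholly inside 443.8–145 Ma: Silurian (443.8–419.2), Devonian (419.2–358.9), Carboniferous (358.9–298.9), Permian (298.9–251.902), Triassic (251.902–201.4), Jurassic (201.4–145).

298.8 million years; Silurian, Devonian, Carboniferous, Permian, Triassic, Jurassic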